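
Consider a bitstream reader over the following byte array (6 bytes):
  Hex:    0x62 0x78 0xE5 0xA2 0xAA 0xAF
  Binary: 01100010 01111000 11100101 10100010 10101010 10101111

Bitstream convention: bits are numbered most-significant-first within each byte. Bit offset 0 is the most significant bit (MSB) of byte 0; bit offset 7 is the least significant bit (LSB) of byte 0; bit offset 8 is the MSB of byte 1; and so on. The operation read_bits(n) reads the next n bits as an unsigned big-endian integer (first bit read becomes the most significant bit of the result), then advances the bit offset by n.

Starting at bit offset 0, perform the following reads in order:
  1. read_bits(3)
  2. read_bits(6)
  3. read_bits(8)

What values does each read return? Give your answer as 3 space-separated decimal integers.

Read 1: bits[0:3] width=3 -> value=3 (bin 011); offset now 3 = byte 0 bit 3; 45 bits remain
Read 2: bits[3:9] width=6 -> value=4 (bin 000100); offset now 9 = byte 1 bit 1; 39 bits remain
Read 3: bits[9:17] width=8 -> value=241 (bin 11110001); offset now 17 = byte 2 bit 1; 31 bits remain

Answer: 3 4 241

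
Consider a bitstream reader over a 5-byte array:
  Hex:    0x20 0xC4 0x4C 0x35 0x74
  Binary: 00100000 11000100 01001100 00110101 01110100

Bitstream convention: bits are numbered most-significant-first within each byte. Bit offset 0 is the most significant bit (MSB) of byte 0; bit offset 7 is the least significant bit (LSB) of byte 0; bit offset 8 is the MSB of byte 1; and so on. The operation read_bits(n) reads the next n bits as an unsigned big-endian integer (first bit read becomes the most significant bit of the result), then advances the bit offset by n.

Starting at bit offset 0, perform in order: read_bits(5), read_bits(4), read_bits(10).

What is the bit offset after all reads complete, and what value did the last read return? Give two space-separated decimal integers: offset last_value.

Answer: 19 546

Derivation:
Read 1: bits[0:5] width=5 -> value=4 (bin 00100); offset now 5 = byte 0 bit 5; 35 bits remain
Read 2: bits[5:9] width=4 -> value=1 (bin 0001); offset now 9 = byte 1 bit 1; 31 bits remain
Read 3: bits[9:19] width=10 -> value=546 (bin 1000100010); offset now 19 = byte 2 bit 3; 21 bits remain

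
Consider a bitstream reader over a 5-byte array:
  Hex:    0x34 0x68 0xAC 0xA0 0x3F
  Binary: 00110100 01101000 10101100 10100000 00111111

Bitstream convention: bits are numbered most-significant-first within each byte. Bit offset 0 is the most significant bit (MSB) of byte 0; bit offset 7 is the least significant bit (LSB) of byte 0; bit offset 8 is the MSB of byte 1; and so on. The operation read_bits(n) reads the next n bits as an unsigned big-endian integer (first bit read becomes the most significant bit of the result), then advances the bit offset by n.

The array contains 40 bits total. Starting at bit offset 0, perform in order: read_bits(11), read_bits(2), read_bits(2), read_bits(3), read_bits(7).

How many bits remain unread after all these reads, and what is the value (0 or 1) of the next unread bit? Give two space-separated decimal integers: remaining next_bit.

Read 1: bits[0:11] width=11 -> value=419 (bin 00110100011); offset now 11 = byte 1 bit 3; 29 bits remain
Read 2: bits[11:13] width=2 -> value=1 (bin 01); offset now 13 = byte 1 bit 5; 27 bits remain
Read 3: bits[13:15] width=2 -> value=0 (bin 00); offset now 15 = byte 1 bit 7; 25 bits remain
Read 4: bits[15:18] width=3 -> value=2 (bin 010); offset now 18 = byte 2 bit 2; 22 bits remain
Read 5: bits[18:25] width=7 -> value=89 (bin 1011001); offset now 25 = byte 3 bit 1; 15 bits remain

Answer: 15 0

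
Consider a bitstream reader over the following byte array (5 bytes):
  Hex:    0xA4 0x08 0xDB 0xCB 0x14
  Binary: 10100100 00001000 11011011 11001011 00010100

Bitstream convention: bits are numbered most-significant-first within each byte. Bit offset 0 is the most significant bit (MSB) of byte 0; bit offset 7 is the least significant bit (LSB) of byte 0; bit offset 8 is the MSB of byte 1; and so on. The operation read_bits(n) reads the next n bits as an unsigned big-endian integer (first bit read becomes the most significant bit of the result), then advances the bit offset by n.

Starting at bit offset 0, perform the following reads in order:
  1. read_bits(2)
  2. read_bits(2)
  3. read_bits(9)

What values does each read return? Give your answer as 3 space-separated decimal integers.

Read 1: bits[0:2] width=2 -> value=2 (bin 10); offset now 2 = byte 0 bit 2; 38 bits remain
Read 2: bits[2:4] width=2 -> value=2 (bin 10); offset now 4 = byte 0 bit 4; 36 bits remain
Read 3: bits[4:13] width=9 -> value=129 (bin 010000001); offset now 13 = byte 1 bit 5; 27 bits remain

Answer: 2 2 129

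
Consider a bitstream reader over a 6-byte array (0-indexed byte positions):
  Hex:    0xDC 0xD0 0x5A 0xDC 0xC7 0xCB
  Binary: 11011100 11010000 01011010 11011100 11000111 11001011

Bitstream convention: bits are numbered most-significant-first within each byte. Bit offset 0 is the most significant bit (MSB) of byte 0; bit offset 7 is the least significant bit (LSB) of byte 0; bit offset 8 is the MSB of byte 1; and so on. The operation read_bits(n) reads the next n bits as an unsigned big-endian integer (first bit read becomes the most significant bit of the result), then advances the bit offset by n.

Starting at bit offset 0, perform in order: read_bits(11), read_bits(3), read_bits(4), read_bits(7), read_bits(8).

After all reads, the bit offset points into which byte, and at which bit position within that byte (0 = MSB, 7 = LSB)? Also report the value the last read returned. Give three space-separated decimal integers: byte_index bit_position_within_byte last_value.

Read 1: bits[0:11] width=11 -> value=1766 (bin 11011100110); offset now 11 = byte 1 bit 3; 37 bits remain
Read 2: bits[11:14] width=3 -> value=4 (bin 100); offset now 14 = byte 1 bit 6; 34 bits remain
Read 3: bits[14:18] width=4 -> value=1 (bin 0001); offset now 18 = byte 2 bit 2; 30 bits remain
Read 4: bits[18:25] width=7 -> value=53 (bin 0110101); offset now 25 = byte 3 bit 1; 23 bits remain
Read 5: bits[25:33] width=8 -> value=185 (bin 10111001); offset now 33 = byte 4 bit 1; 15 bits remain

Answer: 4 1 185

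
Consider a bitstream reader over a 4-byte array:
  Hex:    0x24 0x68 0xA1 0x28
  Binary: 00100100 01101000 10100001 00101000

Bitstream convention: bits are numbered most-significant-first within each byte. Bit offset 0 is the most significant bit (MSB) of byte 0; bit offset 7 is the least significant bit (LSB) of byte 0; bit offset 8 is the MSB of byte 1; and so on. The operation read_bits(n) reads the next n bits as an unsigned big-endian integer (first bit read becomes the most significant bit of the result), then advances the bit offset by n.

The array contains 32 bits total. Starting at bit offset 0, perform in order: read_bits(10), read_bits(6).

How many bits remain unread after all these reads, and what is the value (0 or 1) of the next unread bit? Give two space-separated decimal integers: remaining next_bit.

Answer: 16 1

Derivation:
Read 1: bits[0:10] width=10 -> value=145 (bin 0010010001); offset now 10 = byte 1 bit 2; 22 bits remain
Read 2: bits[10:16] width=6 -> value=40 (bin 101000); offset now 16 = byte 2 bit 0; 16 bits remain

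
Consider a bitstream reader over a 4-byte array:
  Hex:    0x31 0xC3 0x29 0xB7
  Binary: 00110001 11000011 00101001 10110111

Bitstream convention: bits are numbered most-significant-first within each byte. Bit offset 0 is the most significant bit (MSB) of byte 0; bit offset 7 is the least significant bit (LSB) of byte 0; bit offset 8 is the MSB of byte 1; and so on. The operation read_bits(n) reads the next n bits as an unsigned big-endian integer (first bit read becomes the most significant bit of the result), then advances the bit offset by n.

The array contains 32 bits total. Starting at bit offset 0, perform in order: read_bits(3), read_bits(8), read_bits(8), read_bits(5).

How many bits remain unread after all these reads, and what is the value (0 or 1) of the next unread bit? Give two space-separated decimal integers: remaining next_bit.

Answer: 8 1

Derivation:
Read 1: bits[0:3] width=3 -> value=1 (bin 001); offset now 3 = byte 0 bit 3; 29 bits remain
Read 2: bits[3:11] width=8 -> value=142 (bin 10001110); offset now 11 = byte 1 bit 3; 21 bits remain
Read 3: bits[11:19] width=8 -> value=25 (bin 00011001); offset now 19 = byte 2 bit 3; 13 bits remain
Read 4: bits[19:24] width=5 -> value=9 (bin 01001); offset now 24 = byte 3 bit 0; 8 bits remain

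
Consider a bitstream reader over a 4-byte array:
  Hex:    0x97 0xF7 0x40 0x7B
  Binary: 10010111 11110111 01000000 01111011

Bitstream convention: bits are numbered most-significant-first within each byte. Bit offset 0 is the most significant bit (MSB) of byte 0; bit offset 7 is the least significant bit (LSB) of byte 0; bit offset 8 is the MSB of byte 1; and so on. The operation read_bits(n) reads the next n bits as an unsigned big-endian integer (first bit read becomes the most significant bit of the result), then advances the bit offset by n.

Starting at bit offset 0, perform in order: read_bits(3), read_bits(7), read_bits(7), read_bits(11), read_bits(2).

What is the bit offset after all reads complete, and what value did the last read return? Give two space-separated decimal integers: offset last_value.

Answer: 30 2

Derivation:
Read 1: bits[0:3] width=3 -> value=4 (bin 100); offset now 3 = byte 0 bit 3; 29 bits remain
Read 2: bits[3:10] width=7 -> value=95 (bin 1011111); offset now 10 = byte 1 bit 2; 22 bits remain
Read 3: bits[10:17] width=7 -> value=110 (bin 1101110); offset now 17 = byte 2 bit 1; 15 bits remain
Read 4: bits[17:28] width=11 -> value=1031 (bin 10000000111); offset now 28 = byte 3 bit 4; 4 bits remain
Read 5: bits[28:30] width=2 -> value=2 (bin 10); offset now 30 = byte 3 bit 6; 2 bits remain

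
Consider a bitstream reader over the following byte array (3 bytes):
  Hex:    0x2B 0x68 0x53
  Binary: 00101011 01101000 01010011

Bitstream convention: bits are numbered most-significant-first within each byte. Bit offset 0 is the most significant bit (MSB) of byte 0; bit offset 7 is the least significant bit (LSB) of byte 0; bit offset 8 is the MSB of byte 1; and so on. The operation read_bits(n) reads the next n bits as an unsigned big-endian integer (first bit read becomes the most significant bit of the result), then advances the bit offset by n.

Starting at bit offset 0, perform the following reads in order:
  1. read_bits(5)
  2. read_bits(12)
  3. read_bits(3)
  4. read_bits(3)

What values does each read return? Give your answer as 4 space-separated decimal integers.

Read 1: bits[0:5] width=5 -> value=5 (bin 00101); offset now 5 = byte 0 bit 5; 19 bits remain
Read 2: bits[5:17] width=12 -> value=1744 (bin 011011010000); offset now 17 = byte 2 bit 1; 7 bits remain
Read 3: bits[17:20] width=3 -> value=5 (bin 101); offset now 20 = byte 2 bit 4; 4 bits remain
Read 4: bits[20:23] width=3 -> value=1 (bin 001); offset now 23 = byte 2 bit 7; 1 bits remain

Answer: 5 1744 5 1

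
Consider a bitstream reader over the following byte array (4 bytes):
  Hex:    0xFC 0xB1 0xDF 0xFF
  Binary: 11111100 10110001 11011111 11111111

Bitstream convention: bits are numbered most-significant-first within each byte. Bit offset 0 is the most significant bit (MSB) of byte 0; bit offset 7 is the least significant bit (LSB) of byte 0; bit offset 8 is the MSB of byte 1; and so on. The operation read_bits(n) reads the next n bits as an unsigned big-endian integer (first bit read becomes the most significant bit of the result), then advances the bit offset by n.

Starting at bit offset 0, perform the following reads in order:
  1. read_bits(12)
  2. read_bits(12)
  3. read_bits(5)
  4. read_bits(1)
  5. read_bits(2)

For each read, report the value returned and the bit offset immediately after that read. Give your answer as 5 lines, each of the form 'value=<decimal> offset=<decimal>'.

Answer: value=4043 offset=12
value=479 offset=24
value=31 offset=29
value=1 offset=30
value=3 offset=32

Derivation:
Read 1: bits[0:12] width=12 -> value=4043 (bin 111111001011); offset now 12 = byte 1 bit 4; 20 bits remain
Read 2: bits[12:24] width=12 -> value=479 (bin 000111011111); offset now 24 = byte 3 bit 0; 8 bits remain
Read 3: bits[24:29] width=5 -> value=31 (bin 11111); offset now 29 = byte 3 bit 5; 3 bits remain
Read 4: bits[29:30] width=1 -> value=1 (bin 1); offset now 30 = byte 3 bit 6; 2 bits remain
Read 5: bits[30:32] width=2 -> value=3 (bin 11); offset now 32 = byte 4 bit 0; 0 bits remain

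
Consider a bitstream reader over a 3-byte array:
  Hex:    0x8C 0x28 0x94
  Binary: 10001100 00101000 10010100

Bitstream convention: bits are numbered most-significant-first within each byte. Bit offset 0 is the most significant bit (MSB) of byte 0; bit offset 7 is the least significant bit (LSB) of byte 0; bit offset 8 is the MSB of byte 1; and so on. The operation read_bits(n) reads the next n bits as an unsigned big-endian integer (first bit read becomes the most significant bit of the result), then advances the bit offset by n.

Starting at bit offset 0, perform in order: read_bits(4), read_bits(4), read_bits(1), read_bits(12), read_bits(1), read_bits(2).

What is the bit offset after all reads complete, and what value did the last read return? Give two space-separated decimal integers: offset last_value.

Answer: 24 0

Derivation:
Read 1: bits[0:4] width=4 -> value=8 (bin 1000); offset now 4 = byte 0 bit 4; 20 bits remain
Read 2: bits[4:8] width=4 -> value=12 (bin 1100); offset now 8 = byte 1 bit 0; 16 bits remain
Read 3: bits[8:9] width=1 -> value=0 (bin 0); offset now 9 = byte 1 bit 1; 15 bits remain
Read 4: bits[9:21] width=12 -> value=1298 (bin 010100010010); offset now 21 = byte 2 bit 5; 3 bits remain
Read 5: bits[21:22] width=1 -> value=1 (bin 1); offset now 22 = byte 2 bit 6; 2 bits remain
Read 6: bits[22:24] width=2 -> value=0 (bin 00); offset now 24 = byte 3 bit 0; 0 bits remain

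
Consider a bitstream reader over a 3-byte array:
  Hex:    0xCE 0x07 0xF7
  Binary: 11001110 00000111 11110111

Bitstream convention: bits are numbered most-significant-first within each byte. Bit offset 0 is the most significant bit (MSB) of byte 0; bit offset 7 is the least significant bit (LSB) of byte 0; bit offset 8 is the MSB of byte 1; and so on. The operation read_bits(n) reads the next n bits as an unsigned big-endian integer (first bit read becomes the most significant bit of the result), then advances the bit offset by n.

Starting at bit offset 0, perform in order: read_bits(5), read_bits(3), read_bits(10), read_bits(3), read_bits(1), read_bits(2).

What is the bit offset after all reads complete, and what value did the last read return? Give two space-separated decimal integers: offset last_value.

Answer: 24 3

Derivation:
Read 1: bits[0:5] width=5 -> value=25 (bin 11001); offset now 5 = byte 0 bit 5; 19 bits remain
Read 2: bits[5:8] width=3 -> value=6 (bin 110); offset now 8 = byte 1 bit 0; 16 bits remain
Read 3: bits[8:18] width=10 -> value=31 (bin 0000011111); offset now 18 = byte 2 bit 2; 6 bits remain
Read 4: bits[18:21] width=3 -> value=6 (bin 110); offset now 21 = byte 2 bit 5; 3 bits remain
Read 5: bits[21:22] width=1 -> value=1 (bin 1); offset now 22 = byte 2 bit 6; 2 bits remain
Read 6: bits[22:24] width=2 -> value=3 (bin 11); offset now 24 = byte 3 bit 0; 0 bits remain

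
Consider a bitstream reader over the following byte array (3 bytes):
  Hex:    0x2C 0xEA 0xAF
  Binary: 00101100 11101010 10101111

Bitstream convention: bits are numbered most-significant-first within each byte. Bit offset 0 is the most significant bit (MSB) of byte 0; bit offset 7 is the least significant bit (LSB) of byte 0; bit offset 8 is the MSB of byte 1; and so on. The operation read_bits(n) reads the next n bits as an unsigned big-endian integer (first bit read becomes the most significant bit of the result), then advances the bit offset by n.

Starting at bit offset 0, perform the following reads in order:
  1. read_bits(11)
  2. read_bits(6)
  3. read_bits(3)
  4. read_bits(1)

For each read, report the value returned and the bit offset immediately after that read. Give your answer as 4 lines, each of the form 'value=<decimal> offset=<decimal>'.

Read 1: bits[0:11] width=11 -> value=359 (bin 00101100111); offset now 11 = byte 1 bit 3; 13 bits remain
Read 2: bits[11:17] width=6 -> value=21 (bin 010101); offset now 17 = byte 2 bit 1; 7 bits remain
Read 3: bits[17:20] width=3 -> value=2 (bin 010); offset now 20 = byte 2 bit 4; 4 bits remain
Read 4: bits[20:21] width=1 -> value=1 (bin 1); offset now 21 = byte 2 bit 5; 3 bits remain

Answer: value=359 offset=11
value=21 offset=17
value=2 offset=20
value=1 offset=21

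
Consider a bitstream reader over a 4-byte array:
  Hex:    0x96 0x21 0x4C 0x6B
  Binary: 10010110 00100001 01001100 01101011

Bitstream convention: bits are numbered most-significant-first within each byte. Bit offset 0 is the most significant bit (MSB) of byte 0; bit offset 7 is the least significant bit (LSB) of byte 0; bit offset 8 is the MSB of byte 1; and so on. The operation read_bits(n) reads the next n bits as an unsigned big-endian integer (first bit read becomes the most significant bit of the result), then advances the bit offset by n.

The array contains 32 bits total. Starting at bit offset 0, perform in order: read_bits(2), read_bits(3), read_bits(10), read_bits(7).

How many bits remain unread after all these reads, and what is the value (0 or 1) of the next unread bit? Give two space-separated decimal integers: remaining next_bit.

Answer: 10 0

Derivation:
Read 1: bits[0:2] width=2 -> value=2 (bin 10); offset now 2 = byte 0 bit 2; 30 bits remain
Read 2: bits[2:5] width=3 -> value=2 (bin 010); offset now 5 = byte 0 bit 5; 27 bits remain
Read 3: bits[5:15] width=10 -> value=784 (bin 1100010000); offset now 15 = byte 1 bit 7; 17 bits remain
Read 4: bits[15:22] width=7 -> value=83 (bin 1010011); offset now 22 = byte 2 bit 6; 10 bits remain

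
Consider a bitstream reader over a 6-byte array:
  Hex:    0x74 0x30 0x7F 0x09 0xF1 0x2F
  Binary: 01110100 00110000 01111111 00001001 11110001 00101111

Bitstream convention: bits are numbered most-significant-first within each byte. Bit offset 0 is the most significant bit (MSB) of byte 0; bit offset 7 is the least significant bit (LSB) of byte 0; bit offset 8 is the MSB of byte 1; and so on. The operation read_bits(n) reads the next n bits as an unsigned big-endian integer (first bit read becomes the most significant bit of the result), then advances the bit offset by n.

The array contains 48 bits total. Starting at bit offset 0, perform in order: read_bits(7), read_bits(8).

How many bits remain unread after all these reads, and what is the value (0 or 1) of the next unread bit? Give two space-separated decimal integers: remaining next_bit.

Read 1: bits[0:7] width=7 -> value=58 (bin 0111010); offset now 7 = byte 0 bit 7; 41 bits remain
Read 2: bits[7:15] width=8 -> value=24 (bin 00011000); offset now 15 = byte 1 bit 7; 33 bits remain

Answer: 33 0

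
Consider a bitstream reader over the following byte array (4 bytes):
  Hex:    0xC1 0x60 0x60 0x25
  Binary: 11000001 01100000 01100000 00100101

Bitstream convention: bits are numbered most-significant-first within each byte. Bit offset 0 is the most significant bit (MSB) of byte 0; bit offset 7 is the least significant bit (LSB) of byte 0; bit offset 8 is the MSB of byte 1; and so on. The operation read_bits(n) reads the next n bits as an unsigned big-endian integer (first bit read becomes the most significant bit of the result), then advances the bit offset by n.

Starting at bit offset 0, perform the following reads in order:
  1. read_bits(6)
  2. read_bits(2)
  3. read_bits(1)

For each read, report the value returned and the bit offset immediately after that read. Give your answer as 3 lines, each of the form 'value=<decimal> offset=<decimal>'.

Answer: value=48 offset=6
value=1 offset=8
value=0 offset=9

Derivation:
Read 1: bits[0:6] width=6 -> value=48 (bin 110000); offset now 6 = byte 0 bit 6; 26 bits remain
Read 2: bits[6:8] width=2 -> value=1 (bin 01); offset now 8 = byte 1 bit 0; 24 bits remain
Read 3: bits[8:9] width=1 -> value=0 (bin 0); offset now 9 = byte 1 bit 1; 23 bits remain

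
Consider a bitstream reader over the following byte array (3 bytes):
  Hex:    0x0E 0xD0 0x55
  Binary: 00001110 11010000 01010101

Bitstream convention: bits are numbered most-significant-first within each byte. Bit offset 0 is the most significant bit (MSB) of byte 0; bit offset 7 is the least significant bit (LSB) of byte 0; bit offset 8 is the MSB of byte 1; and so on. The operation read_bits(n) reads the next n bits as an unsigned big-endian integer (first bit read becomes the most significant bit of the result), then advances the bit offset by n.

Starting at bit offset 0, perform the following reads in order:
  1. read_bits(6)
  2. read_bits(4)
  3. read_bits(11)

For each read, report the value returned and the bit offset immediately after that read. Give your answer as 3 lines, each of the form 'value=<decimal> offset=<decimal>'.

Read 1: bits[0:6] width=6 -> value=3 (bin 000011); offset now 6 = byte 0 bit 6; 18 bits remain
Read 2: bits[6:10] width=4 -> value=11 (bin 1011); offset now 10 = byte 1 bit 2; 14 bits remain
Read 3: bits[10:21] width=11 -> value=522 (bin 01000001010); offset now 21 = byte 2 bit 5; 3 bits remain

Answer: value=3 offset=6
value=11 offset=10
value=522 offset=21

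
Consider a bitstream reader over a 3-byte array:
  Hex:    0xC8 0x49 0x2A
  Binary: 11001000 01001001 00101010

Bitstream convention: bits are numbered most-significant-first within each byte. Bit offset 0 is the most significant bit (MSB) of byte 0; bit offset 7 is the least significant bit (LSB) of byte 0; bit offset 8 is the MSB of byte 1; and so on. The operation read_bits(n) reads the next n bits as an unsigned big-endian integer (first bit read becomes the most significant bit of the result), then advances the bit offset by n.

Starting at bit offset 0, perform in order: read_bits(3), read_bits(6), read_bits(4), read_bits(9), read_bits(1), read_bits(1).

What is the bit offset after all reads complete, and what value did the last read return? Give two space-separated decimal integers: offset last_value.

Read 1: bits[0:3] width=3 -> value=6 (bin 110); offset now 3 = byte 0 bit 3; 21 bits remain
Read 2: bits[3:9] width=6 -> value=16 (bin 010000); offset now 9 = byte 1 bit 1; 15 bits remain
Read 3: bits[9:13] width=4 -> value=9 (bin 1001); offset now 13 = byte 1 bit 5; 11 bits remain
Read 4: bits[13:22] width=9 -> value=74 (bin 001001010); offset now 22 = byte 2 bit 6; 2 bits remain
Read 5: bits[22:23] width=1 -> value=1 (bin 1); offset now 23 = byte 2 bit 7; 1 bits remain
Read 6: bits[23:24] width=1 -> value=0 (bin 0); offset now 24 = byte 3 bit 0; 0 bits remain

Answer: 24 0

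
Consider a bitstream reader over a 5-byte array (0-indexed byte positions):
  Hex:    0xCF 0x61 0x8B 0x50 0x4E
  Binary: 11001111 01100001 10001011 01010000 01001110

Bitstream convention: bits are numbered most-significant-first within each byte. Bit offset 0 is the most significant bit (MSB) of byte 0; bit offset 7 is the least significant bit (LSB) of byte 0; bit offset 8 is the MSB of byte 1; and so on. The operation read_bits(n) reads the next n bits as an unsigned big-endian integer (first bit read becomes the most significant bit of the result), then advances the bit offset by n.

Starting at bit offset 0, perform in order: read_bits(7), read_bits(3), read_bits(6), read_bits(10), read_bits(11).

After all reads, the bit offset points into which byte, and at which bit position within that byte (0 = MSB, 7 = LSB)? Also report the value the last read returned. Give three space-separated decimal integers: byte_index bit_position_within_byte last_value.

Answer: 4 5 521

Derivation:
Read 1: bits[0:7] width=7 -> value=103 (bin 1100111); offset now 7 = byte 0 bit 7; 33 bits remain
Read 2: bits[7:10] width=3 -> value=5 (bin 101); offset now 10 = byte 1 bit 2; 30 bits remain
Read 3: bits[10:16] width=6 -> value=33 (bin 100001); offset now 16 = byte 2 bit 0; 24 bits remain
Read 4: bits[16:26] width=10 -> value=557 (bin 1000101101); offset now 26 = byte 3 bit 2; 14 bits remain
Read 5: bits[26:37] width=11 -> value=521 (bin 01000001001); offset now 37 = byte 4 bit 5; 3 bits remain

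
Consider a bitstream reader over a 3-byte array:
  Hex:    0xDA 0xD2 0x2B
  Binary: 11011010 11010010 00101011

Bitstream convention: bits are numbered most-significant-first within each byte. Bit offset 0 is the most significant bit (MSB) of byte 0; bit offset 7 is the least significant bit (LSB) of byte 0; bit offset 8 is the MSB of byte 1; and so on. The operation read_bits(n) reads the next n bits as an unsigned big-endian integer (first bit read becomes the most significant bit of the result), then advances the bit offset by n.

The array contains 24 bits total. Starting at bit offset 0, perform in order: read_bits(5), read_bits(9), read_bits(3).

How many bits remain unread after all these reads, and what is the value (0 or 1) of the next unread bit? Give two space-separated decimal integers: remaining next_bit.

Read 1: bits[0:5] width=5 -> value=27 (bin 11011); offset now 5 = byte 0 bit 5; 19 bits remain
Read 2: bits[5:14] width=9 -> value=180 (bin 010110100); offset now 14 = byte 1 bit 6; 10 bits remain
Read 3: bits[14:17] width=3 -> value=4 (bin 100); offset now 17 = byte 2 bit 1; 7 bits remain

Answer: 7 0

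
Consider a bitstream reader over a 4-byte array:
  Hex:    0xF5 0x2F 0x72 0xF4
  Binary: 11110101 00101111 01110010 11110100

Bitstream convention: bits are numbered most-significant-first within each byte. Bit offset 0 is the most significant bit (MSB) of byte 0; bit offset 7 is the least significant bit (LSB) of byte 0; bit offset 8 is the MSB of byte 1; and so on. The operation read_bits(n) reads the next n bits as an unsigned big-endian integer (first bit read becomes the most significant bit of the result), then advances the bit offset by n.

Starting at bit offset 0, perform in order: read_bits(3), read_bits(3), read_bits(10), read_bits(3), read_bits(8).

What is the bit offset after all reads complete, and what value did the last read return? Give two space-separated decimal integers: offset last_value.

Answer: 27 151

Derivation:
Read 1: bits[0:3] width=3 -> value=7 (bin 111); offset now 3 = byte 0 bit 3; 29 bits remain
Read 2: bits[3:6] width=3 -> value=5 (bin 101); offset now 6 = byte 0 bit 6; 26 bits remain
Read 3: bits[6:16] width=10 -> value=303 (bin 0100101111); offset now 16 = byte 2 bit 0; 16 bits remain
Read 4: bits[16:19] width=3 -> value=3 (bin 011); offset now 19 = byte 2 bit 3; 13 bits remain
Read 5: bits[19:27] width=8 -> value=151 (bin 10010111); offset now 27 = byte 3 bit 3; 5 bits remain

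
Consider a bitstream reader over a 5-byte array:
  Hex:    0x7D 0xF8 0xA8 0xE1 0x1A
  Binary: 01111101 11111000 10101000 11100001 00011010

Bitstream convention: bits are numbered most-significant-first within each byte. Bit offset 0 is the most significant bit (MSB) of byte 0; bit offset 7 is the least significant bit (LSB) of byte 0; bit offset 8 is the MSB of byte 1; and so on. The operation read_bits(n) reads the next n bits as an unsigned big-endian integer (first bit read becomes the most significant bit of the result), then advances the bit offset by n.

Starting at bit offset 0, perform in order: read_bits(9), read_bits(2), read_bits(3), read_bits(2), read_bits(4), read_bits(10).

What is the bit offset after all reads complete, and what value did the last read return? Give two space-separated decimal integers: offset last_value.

Read 1: bits[0:9] width=9 -> value=251 (bin 011111011); offset now 9 = byte 1 bit 1; 31 bits remain
Read 2: bits[9:11] width=2 -> value=3 (bin 11); offset now 11 = byte 1 bit 3; 29 bits remain
Read 3: bits[11:14] width=3 -> value=6 (bin 110); offset now 14 = byte 1 bit 6; 26 bits remain
Read 4: bits[14:16] width=2 -> value=0 (bin 00); offset now 16 = byte 2 bit 0; 24 bits remain
Read 5: bits[16:20] width=4 -> value=10 (bin 1010); offset now 20 = byte 2 bit 4; 20 bits remain
Read 6: bits[20:30] width=10 -> value=568 (bin 1000111000); offset now 30 = byte 3 bit 6; 10 bits remain

Answer: 30 568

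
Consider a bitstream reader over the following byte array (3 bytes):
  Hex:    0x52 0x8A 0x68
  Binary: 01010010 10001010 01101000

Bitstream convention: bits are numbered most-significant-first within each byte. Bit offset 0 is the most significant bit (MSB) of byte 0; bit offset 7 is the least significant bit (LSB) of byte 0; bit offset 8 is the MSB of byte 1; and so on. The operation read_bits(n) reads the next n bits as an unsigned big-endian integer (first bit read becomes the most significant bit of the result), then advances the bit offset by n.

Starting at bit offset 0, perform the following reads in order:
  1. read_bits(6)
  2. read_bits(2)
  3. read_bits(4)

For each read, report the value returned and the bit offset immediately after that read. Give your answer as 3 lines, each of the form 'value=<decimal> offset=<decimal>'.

Answer: value=20 offset=6
value=2 offset=8
value=8 offset=12

Derivation:
Read 1: bits[0:6] width=6 -> value=20 (bin 010100); offset now 6 = byte 0 bit 6; 18 bits remain
Read 2: bits[6:8] width=2 -> value=2 (bin 10); offset now 8 = byte 1 bit 0; 16 bits remain
Read 3: bits[8:12] width=4 -> value=8 (bin 1000); offset now 12 = byte 1 bit 4; 12 bits remain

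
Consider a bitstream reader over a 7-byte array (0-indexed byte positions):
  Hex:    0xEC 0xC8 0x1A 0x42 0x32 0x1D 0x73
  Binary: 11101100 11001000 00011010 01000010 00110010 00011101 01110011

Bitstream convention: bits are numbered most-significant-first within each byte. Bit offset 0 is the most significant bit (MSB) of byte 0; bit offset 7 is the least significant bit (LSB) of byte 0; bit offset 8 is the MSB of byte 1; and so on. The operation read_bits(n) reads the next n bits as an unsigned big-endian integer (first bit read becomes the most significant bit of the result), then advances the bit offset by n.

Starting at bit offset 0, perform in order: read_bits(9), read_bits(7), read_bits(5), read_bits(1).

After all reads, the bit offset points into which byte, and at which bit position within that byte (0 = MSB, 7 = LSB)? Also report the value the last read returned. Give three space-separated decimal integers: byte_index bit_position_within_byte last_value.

Answer: 2 6 0

Derivation:
Read 1: bits[0:9] width=9 -> value=473 (bin 111011001); offset now 9 = byte 1 bit 1; 47 bits remain
Read 2: bits[9:16] width=7 -> value=72 (bin 1001000); offset now 16 = byte 2 bit 0; 40 bits remain
Read 3: bits[16:21] width=5 -> value=3 (bin 00011); offset now 21 = byte 2 bit 5; 35 bits remain
Read 4: bits[21:22] width=1 -> value=0 (bin 0); offset now 22 = byte 2 bit 6; 34 bits remain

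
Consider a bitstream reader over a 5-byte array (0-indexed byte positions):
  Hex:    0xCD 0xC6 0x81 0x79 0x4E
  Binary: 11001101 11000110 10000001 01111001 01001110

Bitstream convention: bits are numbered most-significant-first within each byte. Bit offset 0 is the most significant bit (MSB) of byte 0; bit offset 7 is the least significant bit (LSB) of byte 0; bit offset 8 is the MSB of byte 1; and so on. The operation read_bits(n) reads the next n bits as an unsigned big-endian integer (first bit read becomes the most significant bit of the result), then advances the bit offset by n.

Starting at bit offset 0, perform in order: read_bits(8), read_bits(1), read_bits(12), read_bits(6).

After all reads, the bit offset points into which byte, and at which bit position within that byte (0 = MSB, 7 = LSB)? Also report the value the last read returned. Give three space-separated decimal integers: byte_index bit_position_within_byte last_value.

Answer: 3 3 11

Derivation:
Read 1: bits[0:8] width=8 -> value=205 (bin 11001101); offset now 8 = byte 1 bit 0; 32 bits remain
Read 2: bits[8:9] width=1 -> value=1 (bin 1); offset now 9 = byte 1 bit 1; 31 bits remain
Read 3: bits[9:21] width=12 -> value=2256 (bin 100011010000); offset now 21 = byte 2 bit 5; 19 bits remain
Read 4: bits[21:27] width=6 -> value=11 (bin 001011); offset now 27 = byte 3 bit 3; 13 bits remain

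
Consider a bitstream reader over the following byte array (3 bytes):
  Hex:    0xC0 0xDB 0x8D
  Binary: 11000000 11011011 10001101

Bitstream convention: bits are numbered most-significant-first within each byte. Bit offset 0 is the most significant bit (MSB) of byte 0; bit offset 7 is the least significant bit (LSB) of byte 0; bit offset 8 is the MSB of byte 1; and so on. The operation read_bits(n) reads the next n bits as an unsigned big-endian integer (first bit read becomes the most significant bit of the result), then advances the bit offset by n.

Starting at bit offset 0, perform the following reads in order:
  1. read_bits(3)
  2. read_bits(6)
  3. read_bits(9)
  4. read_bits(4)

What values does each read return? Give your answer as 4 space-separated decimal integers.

Read 1: bits[0:3] width=3 -> value=6 (bin 110); offset now 3 = byte 0 bit 3; 21 bits remain
Read 2: bits[3:9] width=6 -> value=1 (bin 000001); offset now 9 = byte 1 bit 1; 15 bits remain
Read 3: bits[9:18] width=9 -> value=366 (bin 101101110); offset now 18 = byte 2 bit 2; 6 bits remain
Read 4: bits[18:22] width=4 -> value=3 (bin 0011); offset now 22 = byte 2 bit 6; 2 bits remain

Answer: 6 1 366 3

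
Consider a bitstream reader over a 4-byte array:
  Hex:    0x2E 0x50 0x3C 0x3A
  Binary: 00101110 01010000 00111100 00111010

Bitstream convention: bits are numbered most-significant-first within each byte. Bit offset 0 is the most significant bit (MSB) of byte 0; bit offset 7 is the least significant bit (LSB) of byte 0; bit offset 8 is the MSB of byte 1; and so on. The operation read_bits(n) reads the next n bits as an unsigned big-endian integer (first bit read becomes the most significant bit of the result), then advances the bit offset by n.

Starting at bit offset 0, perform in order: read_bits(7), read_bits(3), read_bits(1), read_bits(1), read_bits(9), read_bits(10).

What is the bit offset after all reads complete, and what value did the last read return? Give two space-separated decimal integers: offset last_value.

Read 1: bits[0:7] width=7 -> value=23 (bin 0010111); offset now 7 = byte 0 bit 7; 25 bits remain
Read 2: bits[7:10] width=3 -> value=1 (bin 001); offset now 10 = byte 1 bit 2; 22 bits remain
Read 3: bits[10:11] width=1 -> value=0 (bin 0); offset now 11 = byte 1 bit 3; 21 bits remain
Read 4: bits[11:12] width=1 -> value=1 (bin 1); offset now 12 = byte 1 bit 4; 20 bits remain
Read 5: bits[12:21] width=9 -> value=7 (bin 000000111); offset now 21 = byte 2 bit 5; 11 bits remain
Read 6: bits[21:31] width=10 -> value=541 (bin 1000011101); offset now 31 = byte 3 bit 7; 1 bits remain

Answer: 31 541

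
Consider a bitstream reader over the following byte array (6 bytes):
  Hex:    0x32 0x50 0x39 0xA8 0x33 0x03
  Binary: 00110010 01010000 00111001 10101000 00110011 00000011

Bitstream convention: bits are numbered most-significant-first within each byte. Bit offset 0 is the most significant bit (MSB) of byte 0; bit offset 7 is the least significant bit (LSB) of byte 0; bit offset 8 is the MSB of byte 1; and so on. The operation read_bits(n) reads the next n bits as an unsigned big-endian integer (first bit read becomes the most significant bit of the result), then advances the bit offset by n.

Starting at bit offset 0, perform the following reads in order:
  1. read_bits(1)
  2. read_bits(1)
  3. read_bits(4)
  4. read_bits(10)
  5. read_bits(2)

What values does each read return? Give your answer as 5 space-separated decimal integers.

Read 1: bits[0:1] width=1 -> value=0 (bin 0); offset now 1 = byte 0 bit 1; 47 bits remain
Read 2: bits[1:2] width=1 -> value=0 (bin 0); offset now 2 = byte 0 bit 2; 46 bits remain
Read 3: bits[2:6] width=4 -> value=12 (bin 1100); offset now 6 = byte 0 bit 6; 42 bits remain
Read 4: bits[6:16] width=10 -> value=592 (bin 1001010000); offset now 16 = byte 2 bit 0; 32 bits remain
Read 5: bits[16:18] width=2 -> value=0 (bin 00); offset now 18 = byte 2 bit 2; 30 bits remain

Answer: 0 0 12 592 0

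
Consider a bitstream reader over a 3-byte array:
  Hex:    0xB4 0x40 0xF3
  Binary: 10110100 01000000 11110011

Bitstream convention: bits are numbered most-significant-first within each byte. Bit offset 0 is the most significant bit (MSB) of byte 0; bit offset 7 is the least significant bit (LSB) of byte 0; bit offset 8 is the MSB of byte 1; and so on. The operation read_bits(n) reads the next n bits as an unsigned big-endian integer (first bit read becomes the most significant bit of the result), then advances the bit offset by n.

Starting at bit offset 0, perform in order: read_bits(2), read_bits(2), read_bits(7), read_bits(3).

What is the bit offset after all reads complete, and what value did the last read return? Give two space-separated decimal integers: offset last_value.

Answer: 14 0

Derivation:
Read 1: bits[0:2] width=2 -> value=2 (bin 10); offset now 2 = byte 0 bit 2; 22 bits remain
Read 2: bits[2:4] width=2 -> value=3 (bin 11); offset now 4 = byte 0 bit 4; 20 bits remain
Read 3: bits[4:11] width=7 -> value=34 (bin 0100010); offset now 11 = byte 1 bit 3; 13 bits remain
Read 4: bits[11:14] width=3 -> value=0 (bin 000); offset now 14 = byte 1 bit 6; 10 bits remain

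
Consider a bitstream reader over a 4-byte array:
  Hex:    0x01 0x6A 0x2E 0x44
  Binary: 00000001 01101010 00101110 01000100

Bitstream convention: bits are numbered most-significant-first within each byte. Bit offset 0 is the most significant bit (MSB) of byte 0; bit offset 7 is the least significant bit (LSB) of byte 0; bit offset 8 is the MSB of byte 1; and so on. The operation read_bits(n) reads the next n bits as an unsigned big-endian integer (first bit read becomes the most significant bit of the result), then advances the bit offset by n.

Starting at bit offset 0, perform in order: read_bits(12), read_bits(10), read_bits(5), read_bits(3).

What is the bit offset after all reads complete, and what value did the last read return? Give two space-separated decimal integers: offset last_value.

Answer: 30 1

Derivation:
Read 1: bits[0:12] width=12 -> value=22 (bin 000000010110); offset now 12 = byte 1 bit 4; 20 bits remain
Read 2: bits[12:22] width=10 -> value=651 (bin 1010001011); offset now 22 = byte 2 bit 6; 10 bits remain
Read 3: bits[22:27] width=5 -> value=18 (bin 10010); offset now 27 = byte 3 bit 3; 5 bits remain
Read 4: bits[27:30] width=3 -> value=1 (bin 001); offset now 30 = byte 3 bit 6; 2 bits remain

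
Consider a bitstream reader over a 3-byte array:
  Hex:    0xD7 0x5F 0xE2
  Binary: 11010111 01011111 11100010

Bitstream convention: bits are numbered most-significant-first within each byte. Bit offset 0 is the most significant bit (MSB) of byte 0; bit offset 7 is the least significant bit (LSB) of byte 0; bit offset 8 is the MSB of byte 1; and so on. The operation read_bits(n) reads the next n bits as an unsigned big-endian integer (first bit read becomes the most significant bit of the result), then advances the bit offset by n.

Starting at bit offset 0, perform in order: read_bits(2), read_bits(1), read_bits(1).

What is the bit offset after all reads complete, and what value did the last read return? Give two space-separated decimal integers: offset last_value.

Answer: 4 1

Derivation:
Read 1: bits[0:2] width=2 -> value=3 (bin 11); offset now 2 = byte 0 bit 2; 22 bits remain
Read 2: bits[2:3] width=1 -> value=0 (bin 0); offset now 3 = byte 0 bit 3; 21 bits remain
Read 3: bits[3:4] width=1 -> value=1 (bin 1); offset now 4 = byte 0 bit 4; 20 bits remain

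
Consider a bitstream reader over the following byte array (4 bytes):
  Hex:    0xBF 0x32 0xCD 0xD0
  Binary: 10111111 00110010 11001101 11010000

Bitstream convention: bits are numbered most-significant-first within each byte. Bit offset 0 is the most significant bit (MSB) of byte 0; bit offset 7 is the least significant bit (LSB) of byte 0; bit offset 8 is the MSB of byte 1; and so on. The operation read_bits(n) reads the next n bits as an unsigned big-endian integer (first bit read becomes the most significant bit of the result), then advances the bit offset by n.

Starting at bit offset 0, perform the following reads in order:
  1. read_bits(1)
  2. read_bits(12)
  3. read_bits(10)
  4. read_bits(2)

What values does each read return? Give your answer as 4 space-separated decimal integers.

Answer: 1 2022 358 3

Derivation:
Read 1: bits[0:1] width=1 -> value=1 (bin 1); offset now 1 = byte 0 bit 1; 31 bits remain
Read 2: bits[1:13] width=12 -> value=2022 (bin 011111100110); offset now 13 = byte 1 bit 5; 19 bits remain
Read 3: bits[13:23] width=10 -> value=358 (bin 0101100110); offset now 23 = byte 2 bit 7; 9 bits remain
Read 4: bits[23:25] width=2 -> value=3 (bin 11); offset now 25 = byte 3 bit 1; 7 bits remain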